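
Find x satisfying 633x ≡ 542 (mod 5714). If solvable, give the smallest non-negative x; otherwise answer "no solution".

First find gcd(633, 5714):
5714 = 9×633 + 17
633 = 37×17 + 4
17 = 4×4 + 1
4 = 4×1 + 0
gcd = 1, so a unique solution mod 5714 exists.
Back-substitute for the Bézout coefficients:
1 = 17 − 4·4
1 = −4·633 + 149·17
1 = 149·5714 − 1345·633
So 633·(-1345) ≡ 1 (mod 5714), giving 633⁻¹ ≡ 4369.
x ≡ 633⁻¹·542 ≡ 4369·542 ≡ 2402 (mod 5714).

2402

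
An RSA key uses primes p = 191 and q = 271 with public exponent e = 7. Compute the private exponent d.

φ(n) = (p−1)(q−1) = 190·270 = 51300.
Need d with 7·d ≡ 1 (mod 51300). Apply the extended Euclidean algorithm:
51300 = 7328*7 + 4
7 = 1*4 + 3
4 = 1*3 + 1
3 = 3*1 + 0
Back-substitute:
1 = 4 − 3
1 = −7 + 2·4
1 = 2·51300 − 14657·7
So 7·(-14657) ≡ 1 (mod 51300), hence d ≡ -14657 ≡ 36643 (mod 51300).

36643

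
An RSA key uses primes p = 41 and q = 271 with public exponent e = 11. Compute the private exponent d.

φ(n) = (p−1)(q−1) = 40·270 = 10800.
Need d with 11·d ≡ 1 (mod 10800). Apply the extended Euclidean algorithm:
10800 = 981·11 + 9
11 = 1·9 + 2
9 = 4·2 + 1
2 = 2·1 + 0
Back-substitute:
1 = 9 − 4·2
1 = −4·11 + 5·9
1 = 5·10800 − 4909·11
So 11·(-4909) ≡ 1 (mod 10800), hence d ≡ -4909 ≡ 5891 (mod 10800).

5891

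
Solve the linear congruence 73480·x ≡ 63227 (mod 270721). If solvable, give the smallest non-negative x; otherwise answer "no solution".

gcd(73480, 270721):
270721 = 3·73480 + 50281
73480 = 1·50281 + 23199
50281 = 2·23199 + 3883
23199 = 5·3883 + 3784
3883 = 1·3784 + 99
3784 = 38·99 + 22
99 = 4·22 + 11
22 = 2·11 + 0
gcd = 11, but 11 ∤ 63227, so the congruence has no solution.

no solution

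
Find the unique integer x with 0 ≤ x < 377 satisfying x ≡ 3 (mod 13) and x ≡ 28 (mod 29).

289

Write x = 3 + 13·k. Then 13·k ≡ 28 − 3 ≡ 25 (mod 29).
Need 13⁻¹ mod 29. Extended Euclid on (29, 13):
29 = 2*13 + 3
13 = 4*3 + 1
3 = 3*1 + 0
Back-substitute:
1 = 13 − 4·3
1 = −4·29 + 9·13
13⁻¹ ≡ 9 (mod 29), so k ≡ 9·25 ≡ 22 (mod 29).
x = 3 + 13·22 = 289.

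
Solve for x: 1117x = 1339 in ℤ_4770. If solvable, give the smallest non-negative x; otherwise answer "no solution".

First find gcd(1117, 4770):
4770 = 4·1117 + 302
1117 = 3·302 + 211
302 = 1·211 + 91
211 = 2·91 + 29
91 = 3·29 + 4
29 = 7·4 + 1
4 = 4·1 + 0
gcd = 1, so a unique solution mod 4770 exists.
Back-substitute for the Bézout coefficients:
1 = 29 − 7·4
1 = −7·91 + 22·29
1 = 22·211 − 51·91
1 = −51·302 + 73·211
1 = 73·1117 − 270·302
1 = −270·4770 + 1153·1117
So 1117·(1153) ≡ 1 (mod 4770), giving 1117⁻¹ ≡ 1153.
x ≡ 1117⁻¹·1339 ≡ 1153·1339 ≡ 3157 (mod 4770).

3157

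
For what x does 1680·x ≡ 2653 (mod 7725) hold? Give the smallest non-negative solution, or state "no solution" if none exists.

no solution

gcd(1680, 7725):
7725 = 4*1680 + 1005
1680 = 1*1005 + 675
1005 = 1*675 + 330
675 = 2*330 + 15
330 = 22*15 + 0
gcd = 15, but 15 ∤ 2653, so the congruence has no solution.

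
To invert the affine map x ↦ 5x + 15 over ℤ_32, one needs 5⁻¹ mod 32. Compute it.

13

gcd(32, 5) by repeated division:
32 = 6·5 + 2
5 = 2·2 + 1
2 = 2·1 + 0
Since gcd(5, 32) = 1, back-substitute to write 1 as a combination:
1 = 5 − 2·2
1 = −2·32 + 13·5
So 5·13 ≡ 1 (mod 32).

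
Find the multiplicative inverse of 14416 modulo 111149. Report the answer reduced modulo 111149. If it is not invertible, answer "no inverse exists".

86068

Run Euclid on (111149, 14416):
111149 = 7*14416 + 10237
14416 = 1*10237 + 4179
10237 = 2*4179 + 1879
4179 = 2*1879 + 421
1879 = 4*421 + 195
421 = 2*195 + 31
195 = 6*31 + 9
31 = 3*9 + 4
9 = 2*4 + 1
4 = 4*1 + 0
Since gcd(14416, 111149) = 1, back-substitute to write 1 as a combination:
1 = 9 − 2·4
1 = −2·31 + 7·9
1 = 7·195 − 44·31
1 = −44·421 + 95·195
1 = 95·1879 − 424·421
1 = −424·4179 + 943·1879
1 = 943·10237 − 2310·4179
1 = −2310·14416 + 3253·10237
1 = 3253·111149 − 25081·14416
So 14416·(-25081) ≡ 1 (mod 111149), and -25081 ≡ 86068 (mod 111149).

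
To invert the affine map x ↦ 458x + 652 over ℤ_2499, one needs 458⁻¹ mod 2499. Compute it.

1937

Extended Euclidean algorithm:
2499 = 5·458 + 209
458 = 2·209 + 40
209 = 5·40 + 9
40 = 4·9 + 4
9 = 2·4 + 1
4 = 4·1 + 0
The gcd is 1. Working backward:
1 = 9 − 2·4
1 = −2·40 + 9·9
1 = 9·209 − 47·40
1 = −47·458 + 103·209
1 = 103·2499 − 562·458
So 458·(-562) ≡ 1 (mod 2499), and -562 ≡ 1937 (mod 2499).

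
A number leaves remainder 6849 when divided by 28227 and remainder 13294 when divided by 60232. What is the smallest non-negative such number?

673587750

Write x = 6849 + 28227·k. Then 28227·k ≡ 13294 − 6849 ≡ 6445 (mod 60232).
Need 28227⁻¹ mod 60232. Extended Euclid on (60232, 28227):
60232 = 2×28227 + 3778
28227 = 7×3778 + 1781
3778 = 2×1781 + 216
1781 = 8×216 + 53
216 = 4×53 + 4
53 = 13×4 + 1
4 = 4×1 + 0
Back-substitute:
1 = 53 − 13·4
1 = −13·216 + 53·53
1 = 53·1781 − 437·216
1 = −437·3778 + 927·1781
1 = 927·28227 − 6926·3778
1 = −6926·60232 + 14779·28227
28227⁻¹ ≡ 14779 (mod 60232), so k ≡ 14779·6445 ≡ 23863 (mod 60232).
x = 6849 + 28227·23863 = 673587750.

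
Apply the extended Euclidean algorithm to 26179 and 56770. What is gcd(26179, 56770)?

1

Repeated division:
56770 = 2*26179 + 4412
26179 = 5*4412 + 4119
4412 = 1*4119 + 293
4119 = 14*293 + 17
293 = 17*17 + 4
17 = 4*4 + 1
4 = 4*1 + 0
gcd(26179, 56770) = 1.
Express as a combination:
1 = 17 − 4·4
1 = −4·293 + 69·17
1 = 69·4119 − 970·293
1 = −970·4412 + 1039·4119
1 = 1039·26179 − 6165·4412
1 = −6165·56770 + 13369·26179
So 1 = (-6165)·56770 + (13369)·26179.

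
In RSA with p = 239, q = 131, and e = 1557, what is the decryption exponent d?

φ(n) = (p−1)(q−1) = 238·130 = 30940.
Need d with 1557·d ≡ 1 (mod 30940). Apply the extended Euclidean algorithm:
30940 = 19*1557 + 1357
1557 = 1*1357 + 200
1357 = 6*200 + 157
200 = 1*157 + 43
157 = 3*43 + 28
43 = 1*28 + 15
28 = 1*15 + 13
15 = 1*13 + 2
13 = 6*2 + 1
2 = 2*1 + 0
Back-substitute:
1 = 13 − 6·2
1 = −6·15 + 7·13
1 = 7·28 − 13·15
1 = −13·43 + 20·28
1 = 20·157 − 73·43
1 = −73·200 + 93·157
1 = 93·1357 − 631·200
1 = −631·1557 + 724·1357
1 = 724·30940 − 14387·1557
So 1557·(-14387) ≡ 1 (mod 30940), hence d ≡ -14387 ≡ 16553 (mod 30940).

16553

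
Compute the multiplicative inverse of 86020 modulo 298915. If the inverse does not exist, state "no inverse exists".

no inverse exists

Compute gcd(86020, 298915):
298915 = 3×86020 + 40855
86020 = 2×40855 + 4310
40855 = 9×4310 + 2065
4310 = 2×2065 + 180
2065 = 11×180 + 85
180 = 2×85 + 10
85 = 8×10 + 5
10 = 2×5 + 0
Since gcd = 5 > 1, 86020 is not a unit mod 298915.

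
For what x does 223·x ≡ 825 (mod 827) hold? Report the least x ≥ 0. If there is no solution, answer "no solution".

178

First find gcd(223, 827):
827 = 3×223 + 158
223 = 1×158 + 65
158 = 2×65 + 28
65 = 2×28 + 9
28 = 3×9 + 1
9 = 9×1 + 0
gcd = 1, so a unique solution mod 827 exists.
Back-substitute for the Bézout coefficients:
1 = 28 − 3·9
1 = −3·65 + 7·28
1 = 7·158 − 17·65
1 = −17·223 + 24·158
1 = 24·827 − 89·223
So 223·(-89) ≡ 1 (mod 827), giving 223⁻¹ ≡ 738.
x ≡ 223⁻¹·825 ≡ 738·825 ≡ 178 (mod 827).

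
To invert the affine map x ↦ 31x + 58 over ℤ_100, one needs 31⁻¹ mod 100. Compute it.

71

Apply the Euclidean algorithm to 100 and 31:
100 = 3*31 + 7
31 = 4*7 + 3
7 = 2*3 + 1
3 = 3*1 + 0
gcd = 1, so the inverse exists. Back-substitute:
1 = 7 − 2·3
1 = −2·31 + 9·7
1 = 9·100 − 29·31
So 31·(-29) ≡ 1 (mod 100), and -29 ≡ 71 (mod 100).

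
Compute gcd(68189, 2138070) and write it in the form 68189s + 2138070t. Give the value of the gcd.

Repeated division:
2138070 = 31×68189 + 24211
68189 = 2×24211 + 19767
24211 = 1×19767 + 4444
19767 = 4×4444 + 1991
4444 = 2×1991 + 462
1991 = 4×462 + 143
462 = 3×143 + 33
143 = 4×33 + 11
33 = 3×11 + 0
gcd(68189, 2138070) = 11.
Working backward:
11 = 143 − 4·33
11 = −4·462 + 13·143
11 = 13·1991 − 56·462
11 = −56·4444 + 125·1991
11 = 125·19767 − 556·4444
11 = −556·24211 + 681·19767
11 = 681·68189 − 1918·24211
11 = −1918·2138070 + 60139·68189
So 11 = (-1918)·2138070 + (60139)·68189.

11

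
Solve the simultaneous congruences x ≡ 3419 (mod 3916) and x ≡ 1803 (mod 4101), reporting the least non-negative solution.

9499719

Write x = 3419 + 3916·k. Then 3916·k ≡ 1803 − 3419 ≡ 2485 (mod 4101).
Need 3916⁻¹ mod 4101. Extended Euclid on (4101, 3916):
4101 = 1*3916 + 185
3916 = 21*185 + 31
185 = 5*31 + 30
31 = 1*30 + 1
30 = 30*1 + 0
Back-substitute:
1 = 31 − 30
1 = −185 + 6·31
1 = 6·3916 − 127·185
1 = −127·4101 + 133·3916
3916⁻¹ ≡ 133 (mod 4101), so k ≡ 133·2485 ≡ 2425 (mod 4101).
x = 3419 + 3916·2425 = 9499719.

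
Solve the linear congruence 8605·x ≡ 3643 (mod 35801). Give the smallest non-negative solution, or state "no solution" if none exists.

29465

First find gcd(8605, 35801):
35801 = 4*8605 + 1381
8605 = 6*1381 + 319
1381 = 4*319 + 105
319 = 3*105 + 4
105 = 26*4 + 1
4 = 4*1 + 0
gcd = 1, so a unique solution mod 35801 exists.
Back-substitute for the Bézout coefficients:
1 = 105 − 26·4
1 = −26·319 + 79·105
1 = 79·1381 − 342·319
1 = −342·8605 + 2131·1381
1 = 2131·35801 − 8866·8605
So 8605·(-8866) ≡ 1 (mod 35801), giving 8605⁻¹ ≡ 26935.
x ≡ 8605⁻¹·3643 ≡ 26935·3643 ≡ 29465 (mod 35801).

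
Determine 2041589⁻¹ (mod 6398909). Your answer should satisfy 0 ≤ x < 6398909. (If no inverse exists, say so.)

Euclidean algorithm on 6398909, 2041589:
6398909 = 3×2041589 + 274142
2041589 = 7×274142 + 122595
274142 = 2×122595 + 28952
122595 = 4×28952 + 6787
28952 = 4×6787 + 1804
6787 = 3×1804 + 1375
1804 = 1×1375 + 429
1375 = 3×429 + 88
429 = 4×88 + 77
88 = 1×77 + 11
77 = 7×11 + 0
The gcd is 11, not 1, hence no inverse exists.

no inverse exists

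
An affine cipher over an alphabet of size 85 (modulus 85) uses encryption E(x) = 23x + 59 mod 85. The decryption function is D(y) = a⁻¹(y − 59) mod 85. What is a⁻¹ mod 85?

Run Euclid on (85, 23):
85 = 3×23 + 16
23 = 1×16 + 7
16 = 2×7 + 2
7 = 3×2 + 1
2 = 2×1 + 0
Since gcd(23, 85) = 1, back-substitute to write 1 as a combination:
1 = 7 − 3·2
1 = −3·16 + 7·7
1 = 7·23 − 10·16
1 = −10·85 + 37·23
So 23·37 ≡ 1 (mod 85).

37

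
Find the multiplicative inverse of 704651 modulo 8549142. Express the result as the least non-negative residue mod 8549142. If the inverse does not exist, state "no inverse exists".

404969

gcd(8549142, 704651) by repeated division:
8549142 = 12×704651 + 93330
704651 = 7×93330 + 51341
93330 = 1×51341 + 41989
51341 = 1×41989 + 9352
41989 = 4×9352 + 4581
9352 = 2×4581 + 190
4581 = 24×190 + 21
190 = 9×21 + 1
21 = 21×1 + 0
The gcd is 1. Working backward:
1 = 190 − 9·21
1 = −9·4581 + 217·190
1 = 217·9352 − 443·4581
1 = −443·41989 + 1989·9352
1 = 1989·51341 − 2432·41989
1 = −2432·93330 + 4421·51341
1 = 4421·704651 − 33379·93330
1 = −33379·8549142 + 404969·704651
So 704651·404969 ≡ 1 (mod 8549142).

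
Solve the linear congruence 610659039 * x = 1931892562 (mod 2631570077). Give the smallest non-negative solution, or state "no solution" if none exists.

946424391

First find gcd(610659039, 2631570077):
2631570077 = 4·610659039 + 188933921
610659039 = 3·188933921 + 43857276
188933921 = 4·43857276 + 13504817
43857276 = 3·13504817 + 3342825
13504817 = 4·3342825 + 133517
3342825 = 25·133517 + 4900
133517 = 27·4900 + 1217
4900 = 4·1217 + 32
1217 = 38·32 + 1
32 = 32·1 + 0
gcd = 1, so a unique solution mod 2631570077 exists.
Back-substitute for the Bézout coefficients:
1 = 1217 − 38·32
1 = −38·4900 + 153·1217
1 = 153·133517 − 4169·4900
1 = −4169·3342825 + 104378·133517
1 = 104378·13504817 − 421681·3342825
1 = −421681·43857276 + 1369421·13504817
1 = 1369421·188933921 − 5899365·43857276
1 = −5899365·610659039 + 19067516·188933921
1 = 19067516·2631570077 − 82169429·610659039
So 610659039·(-82169429) ≡ 1 (mod 2631570077), giving 610659039⁻¹ ≡ 2549400648.
x ≡ 610659039⁻¹·1931892562 ≡ 2549400648·1931892562 ≡ 946424391 (mod 2631570077).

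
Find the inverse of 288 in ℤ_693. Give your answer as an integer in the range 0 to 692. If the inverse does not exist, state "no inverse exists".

Euclidean algorithm on 693, 288:
693 = 2·288 + 117
288 = 2·117 + 54
117 = 2·54 + 9
54 = 6·9 + 0
gcd(288, 693) = 9 ≠ 1, so 288 has no multiplicative inverse modulo 693.

no inverse exists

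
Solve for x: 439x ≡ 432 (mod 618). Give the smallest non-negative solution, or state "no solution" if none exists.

222

First find gcd(439, 618):
618 = 1×439 + 179
439 = 2×179 + 81
179 = 2×81 + 17
81 = 4×17 + 13
17 = 1×13 + 4
13 = 3×4 + 1
4 = 4×1 + 0
gcd = 1, so a unique solution mod 618 exists.
Back-substitute for the Bézout coefficients:
1 = 13 − 3·4
1 = −3·17 + 4·13
1 = 4·81 − 19·17
1 = −19·179 + 42·81
1 = 42·439 − 103·179
1 = −103·618 + 145·439
So 439·(145) ≡ 1 (mod 618), giving 439⁻¹ ≡ 145.
x ≡ 439⁻¹·432 ≡ 145·432 ≡ 222 (mod 618).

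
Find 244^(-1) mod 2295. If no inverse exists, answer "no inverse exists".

Run Euclid on (2295, 244):
2295 = 9×244 + 99
244 = 2×99 + 46
99 = 2×46 + 7
46 = 6×7 + 4
7 = 1×4 + 3
4 = 1×3 + 1
3 = 3×1 + 0
The gcd is 1. Working backward:
1 = 4 − 3
1 = −7 + 2·4
1 = 2·46 − 13·7
1 = −13·99 + 28·46
1 = 28·244 − 69·99
1 = −69·2295 + 649·244
So 244·649 ≡ 1 (mod 2295).

649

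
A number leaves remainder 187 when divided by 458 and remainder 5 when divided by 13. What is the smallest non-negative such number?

Write x = 187 + 458·k. Then 458·k ≡ 5 − 187 ≡ 0 (mod 13).
Need 458⁻¹ mod 13. Extended Euclid on (13, 3):
13 = 4×3 + 1
3 = 3×1 + 0
Back-substitute:
1 = 13 − 4·3
458⁻¹ ≡ 9 (mod 13), so k ≡ 9·0 ≡ 0 (mod 13).
x = 187 + 458·0 = 187.

187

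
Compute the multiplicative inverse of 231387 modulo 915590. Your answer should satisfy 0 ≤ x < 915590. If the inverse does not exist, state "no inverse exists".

Euclidean algorithm on 915590, 231387:
915590 = 3*231387 + 221429
231387 = 1*221429 + 9958
221429 = 22*9958 + 2353
9958 = 4*2353 + 546
2353 = 4*546 + 169
546 = 3*169 + 39
169 = 4*39 + 13
39 = 3*13 + 0
Since gcd = 13 > 1, 231387 is not a unit mod 915590.

no inverse exists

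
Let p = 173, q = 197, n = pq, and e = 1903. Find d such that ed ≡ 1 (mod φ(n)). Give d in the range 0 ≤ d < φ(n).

φ(n) = (p−1)(q−1) = 172·196 = 33712.
Need d with 1903·d ≡ 1 (mod 33712). Apply the extended Euclidean algorithm:
33712 = 17·1903 + 1361
1903 = 1·1361 + 542
1361 = 2·542 + 277
542 = 1·277 + 265
277 = 1·265 + 12
265 = 22·12 + 1
12 = 12·1 + 0
Back-substitute:
1 = 265 − 22·12
1 = −22·277 + 23·265
1 = 23·542 − 45·277
1 = −45·1361 + 113·542
1 = 113·1903 − 158·1361
1 = −158·33712 + 2799·1903
So 1903·2799 ≡ 1 (mod 33712), hence d = 2799.

2799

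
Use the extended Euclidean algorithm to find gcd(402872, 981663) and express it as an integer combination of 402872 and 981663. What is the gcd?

Apply Euclid's algorithm to 981663 and 402872:
981663 = 2*402872 + 175919
402872 = 2*175919 + 51034
175919 = 3*51034 + 22817
51034 = 2*22817 + 5400
22817 = 4*5400 + 1217
5400 = 4*1217 + 532
1217 = 2*532 + 153
532 = 3*153 + 73
153 = 2*73 + 7
73 = 10*7 + 3
7 = 2*3 + 1
3 = 3*1 + 0
gcd(402872, 981663) = 1.
Working backward:
1 = 7 − 2·3
1 = −2·73 + 21·7
1 = 21·153 − 44·73
1 = −44·532 + 153·153
1 = 153·1217 − 350·532
1 = −350·5400 + 1553·1217
1 = 1553·22817 − 6562·5400
1 = −6562·51034 + 14677·22817
1 = 14677·175919 − 50593·51034
1 = −50593·402872 + 115863·175919
1 = 115863·981663 − 282319·402872
So 1 = (115863)·981663 + (-282319)·402872.

1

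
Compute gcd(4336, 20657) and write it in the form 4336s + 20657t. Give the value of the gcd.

Apply Euclid's algorithm to 20657 and 4336:
20657 = 4*4336 + 3313
4336 = 1*3313 + 1023
3313 = 3*1023 + 244
1023 = 4*244 + 47
244 = 5*47 + 9
47 = 5*9 + 2
9 = 4*2 + 1
2 = 2*1 + 0
gcd(4336, 20657) = 1.
Back-substituting:
1 = 9 − 4·2
1 = −4·47 + 21·9
1 = 21·244 − 109·47
1 = −109·1023 + 457·244
1 = 457·3313 − 1480·1023
1 = −1480·4336 + 1937·3313
1 = 1937·20657 − 9228·4336
So 1 = (1937)·20657 + (-9228)·4336.

1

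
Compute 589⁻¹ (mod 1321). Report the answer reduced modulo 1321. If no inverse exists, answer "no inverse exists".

Apply the Euclidean algorithm to 1321 and 589:
1321 = 2·589 + 143
589 = 4·143 + 17
143 = 8·17 + 7
17 = 2·7 + 3
7 = 2·3 + 1
3 = 3·1 + 0
Since gcd(589, 1321) = 1, back-substitute to write 1 as a combination:
1 = 7 − 2·3
1 = −2·17 + 5·7
1 = 5·143 − 42·17
1 = −42·589 + 173·143
1 = 173·1321 − 388·589
Hence 589⁻¹ ≡ -388 ≡ 933 (mod 1321).

933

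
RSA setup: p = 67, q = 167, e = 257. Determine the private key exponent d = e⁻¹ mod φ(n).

φ(n) = (p−1)(q−1) = 66·166 = 10956.
Need d with 257·d ≡ 1 (mod 10956). Apply the extended Euclidean algorithm:
10956 = 42·257 + 162
257 = 1·162 + 95
162 = 1·95 + 67
95 = 1·67 + 28
67 = 2·28 + 11
28 = 2·11 + 6
11 = 1·6 + 5
6 = 1·5 + 1
5 = 5·1 + 0
Back-substitute:
1 = 6 − 5
1 = −11 + 2·6
1 = 2·28 − 5·11
1 = −5·67 + 12·28
1 = 12·95 − 17·67
1 = −17·162 + 29·95
1 = 29·257 − 46·162
1 = −46·10956 + 1961·257
So 257·1961 ≡ 1 (mod 10956), hence d = 1961.

1961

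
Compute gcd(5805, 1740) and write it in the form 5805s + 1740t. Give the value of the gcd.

Apply Euclid's algorithm to 5805 and 1740:
5805 = 3×1740 + 585
1740 = 2×585 + 570
585 = 1×570 + 15
570 = 38×15 + 0
gcd(5805, 1740) = 15.
Working backward:
15 = 585 − 570
15 = −1740 + 3·585
15 = 3·5805 − 10·1740
So 15 = (3)·5805 + (-10)·1740.

15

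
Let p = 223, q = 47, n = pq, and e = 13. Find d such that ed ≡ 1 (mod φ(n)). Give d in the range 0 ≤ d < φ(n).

φ(n) = (p−1)(q−1) = 222·46 = 10212.
Need d with 13·d ≡ 1 (mod 10212). Apply the extended Euclidean algorithm:
10212 = 785*13 + 7
13 = 1*7 + 6
7 = 1*6 + 1
6 = 6*1 + 0
Back-substitute:
1 = 7 − 6
1 = −13 + 2·7
1 = 2·10212 − 1571·13
So 13·(-1571) ≡ 1 (mod 10212), hence d ≡ -1571 ≡ 8641 (mod 10212).

8641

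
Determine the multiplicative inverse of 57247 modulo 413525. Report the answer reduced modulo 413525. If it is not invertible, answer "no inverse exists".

288233

Apply the Euclidean algorithm to 413525 and 57247:
413525 = 7·57247 + 12796
57247 = 4·12796 + 6063
12796 = 2·6063 + 670
6063 = 9·670 + 33
670 = 20·33 + 10
33 = 3·10 + 3
10 = 3·3 + 1
3 = 3·1 + 0
The gcd is 1. Working backward:
1 = 10 − 3·3
1 = −3·33 + 10·10
1 = 10·670 − 203·33
1 = −203·6063 + 1837·670
1 = 1837·12796 − 3877·6063
1 = −3877·57247 + 17345·12796
1 = 17345·413525 − 125292·57247
Hence 57247⁻¹ ≡ -125292 ≡ 288233 (mod 413525).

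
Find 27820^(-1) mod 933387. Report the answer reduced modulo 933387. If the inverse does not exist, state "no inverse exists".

no inverse exists

Euclidean algorithm on 933387, 27820:
933387 = 33×27820 + 15327
27820 = 1×15327 + 12493
15327 = 1×12493 + 2834
12493 = 4×2834 + 1157
2834 = 2×1157 + 520
1157 = 2×520 + 117
520 = 4×117 + 52
117 = 2×52 + 13
52 = 4×13 + 0
The gcd is 13, not 1, hence no inverse exists.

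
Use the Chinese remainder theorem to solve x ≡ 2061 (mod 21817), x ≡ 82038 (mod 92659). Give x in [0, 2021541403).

1643389403

Write x = 2061 + 21817·k. Then 21817·k ≡ 82038 − 2061 ≡ 79977 (mod 92659).
Need 21817⁻¹ mod 92659. Extended Euclid on (92659, 21817):
92659 = 4·21817 + 5391
21817 = 4·5391 + 253
5391 = 21·253 + 78
253 = 3·78 + 19
78 = 4·19 + 2
19 = 9·2 + 1
2 = 2·1 + 0
Back-substitute:
1 = 19 − 9·2
1 = −9·78 + 37·19
1 = 37·253 − 120·78
1 = −120·5391 + 2557·253
1 = 2557·21817 − 10348·5391
1 = −10348·92659 + 43949·21817
21817⁻¹ ≡ 43949 (mod 92659), so k ≡ 43949·79977 ≡ 75326 (mod 92659).
x = 2061 + 21817·75326 = 1643389403.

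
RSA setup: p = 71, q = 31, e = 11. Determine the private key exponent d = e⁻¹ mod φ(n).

φ(n) = (p−1)(q−1) = 70·30 = 2100.
Need d with 11·d ≡ 1 (mod 2100). Apply the extended Euclidean algorithm:
2100 = 190·11 + 10
11 = 1·10 + 1
10 = 10·1 + 0
Back-substitute:
1 = 11 − 10
1 = −2100 + 191·11
So 11·191 ≡ 1 (mod 2100), hence d = 191.

191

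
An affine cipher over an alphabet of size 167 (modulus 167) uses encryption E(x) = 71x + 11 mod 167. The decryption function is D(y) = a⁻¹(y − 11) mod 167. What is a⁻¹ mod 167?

40

Extended Euclidean algorithm:
167 = 2·71 + 25
71 = 2·25 + 21
25 = 1·21 + 4
21 = 5·4 + 1
4 = 4·1 + 0
The gcd is 1. Working backward:
1 = 21 − 5·4
1 = −5·25 + 6·21
1 = 6·71 − 17·25
1 = −17·167 + 40·71
So 71·40 ≡ 1 (mod 167).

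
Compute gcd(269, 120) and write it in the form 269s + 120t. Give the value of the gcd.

1

Repeated division:
269 = 2*120 + 29
120 = 4*29 + 4
29 = 7*4 + 1
4 = 4*1 + 0
gcd(269, 120) = 1.
Back-substituting:
1 = 29 − 7·4
1 = −7·120 + 29·29
1 = 29·269 − 65·120
So 1 = (29)·269 + (-65)·120.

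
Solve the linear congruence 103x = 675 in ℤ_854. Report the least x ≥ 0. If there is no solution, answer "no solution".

247

First find gcd(103, 854):
854 = 8*103 + 30
103 = 3*30 + 13
30 = 2*13 + 4
13 = 3*4 + 1
4 = 4*1 + 0
gcd = 1, so a unique solution mod 854 exists.
Back-substitute for the Bézout coefficients:
1 = 13 − 3·4
1 = −3·30 + 7·13
1 = 7·103 − 24·30
1 = −24·854 + 199·103
So 103·(199) ≡ 1 (mod 854), giving 103⁻¹ ≡ 199.
x ≡ 103⁻¹·675 ≡ 199·675 ≡ 247 (mod 854).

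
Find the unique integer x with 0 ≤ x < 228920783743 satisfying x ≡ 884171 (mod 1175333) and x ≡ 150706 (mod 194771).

66804461225

Write x = 884171 + 1175333·k. Then 1175333·k ≡ 150706 − 884171 ≡ 45619 (mod 194771).
Need 1175333⁻¹ mod 194771. Extended Euclid on (194771, 6707):
194771 = 29·6707 + 268
6707 = 25·268 + 7
268 = 38·7 + 2
7 = 3·2 + 1
2 = 2·1 + 0
Back-substitute:
1 = 7 − 3·2
1 = −3·268 + 115·7
1 = 115·6707 − 2878·268
1 = −2878·194771 + 83577·6707
1175333⁻¹ ≡ 83577 (mod 194771), so k ≡ 83577·45619 ≡ 56838 (mod 194771).
x = 884171 + 1175333·56838 = 66804461225.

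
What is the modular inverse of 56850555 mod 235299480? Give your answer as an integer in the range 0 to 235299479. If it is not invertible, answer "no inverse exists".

Compute gcd(56850555, 235299480):
235299480 = 4*56850555 + 7897260
56850555 = 7*7897260 + 1569735
7897260 = 5*1569735 + 48585
1569735 = 32*48585 + 15015
48585 = 3*15015 + 3540
15015 = 4*3540 + 855
3540 = 4*855 + 120
855 = 7*120 + 15
120 = 8*15 + 0
gcd(56850555, 235299480) = 15 ≠ 1, so 56850555 has no multiplicative inverse modulo 235299480.

no inverse exists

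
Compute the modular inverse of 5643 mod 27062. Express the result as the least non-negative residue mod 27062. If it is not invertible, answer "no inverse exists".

11313

Run Euclid on (27062, 5643):
27062 = 4·5643 + 4490
5643 = 1·4490 + 1153
4490 = 3·1153 + 1031
1153 = 1·1031 + 122
1031 = 8·122 + 55
122 = 2·55 + 12
55 = 4·12 + 7
12 = 1·7 + 5
7 = 1·5 + 2
5 = 2·2 + 1
2 = 2·1 + 0
Since gcd(5643, 27062) = 1, back-substitute to write 1 as a combination:
1 = 5 − 2·2
1 = −2·7 + 3·5
1 = 3·12 − 5·7
1 = −5·55 + 23·12
1 = 23·122 − 51·55
1 = −51·1031 + 431·122
1 = 431·1153 − 482·1031
1 = −482·4490 + 1877·1153
1 = 1877·5643 − 2359·4490
1 = −2359·27062 + 11313·5643
So 5643·11313 ≡ 1 (mod 27062).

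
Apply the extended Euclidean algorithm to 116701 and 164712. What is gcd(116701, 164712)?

1

Apply Euclid's algorithm to 164712 and 116701:
164712 = 1*116701 + 48011
116701 = 2*48011 + 20679
48011 = 2*20679 + 6653
20679 = 3*6653 + 720
6653 = 9*720 + 173
720 = 4*173 + 28
173 = 6*28 + 5
28 = 5*5 + 3
5 = 1*3 + 2
3 = 1*2 + 1
2 = 2*1 + 0
gcd(116701, 164712) = 1.
Working backward:
1 = 3 − 2
1 = −5 + 2·3
1 = 2·28 − 11·5
1 = −11·173 + 68·28
1 = 68·720 − 283·173
1 = −283·6653 + 2615·720
1 = 2615·20679 − 8128·6653
1 = −8128·48011 + 18871·20679
1 = 18871·116701 − 45870·48011
1 = −45870·164712 + 64741·116701
So 1 = (-45870)·164712 + (64741)·116701.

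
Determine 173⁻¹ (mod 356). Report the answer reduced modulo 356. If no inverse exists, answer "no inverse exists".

249

gcd(356, 173) by repeated division:
356 = 2×173 + 10
173 = 17×10 + 3
10 = 3×3 + 1
3 = 3×1 + 0
Since gcd(173, 356) = 1, back-substitute to write 1 as a combination:
1 = 10 − 3·3
1 = −3·173 + 52·10
1 = 52·356 − 107·173
Thus 173·(-107) ≡ 1 (mod 356); reducing, -107 mod 356 = 249.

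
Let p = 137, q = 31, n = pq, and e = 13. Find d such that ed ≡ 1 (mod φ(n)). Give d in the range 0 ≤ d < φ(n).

2197

φ(n) = (p−1)(q−1) = 136·30 = 4080.
Need d with 13·d ≡ 1 (mod 4080). Apply the extended Euclidean algorithm:
4080 = 313·13 + 11
13 = 1·11 + 2
11 = 5·2 + 1
2 = 2·1 + 0
Back-substitute:
1 = 11 − 5·2
1 = −5·13 + 6·11
1 = 6·4080 − 1883·13
So 13·(-1883) ≡ 1 (mod 4080), hence d ≡ -1883 ≡ 2197 (mod 4080).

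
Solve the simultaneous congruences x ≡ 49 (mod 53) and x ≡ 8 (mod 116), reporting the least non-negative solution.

Write x = 49 + 53·k. Then 53·k ≡ 8 − 49 ≡ 75 (mod 116).
Need 53⁻¹ mod 116. Extended Euclid on (116, 53):
116 = 2*53 + 10
53 = 5*10 + 3
10 = 3*3 + 1
3 = 3*1 + 0
Back-substitute:
1 = 10 − 3·3
1 = −3·53 + 16·10
1 = 16·116 − 35·53
53⁻¹ ≡ 81 (mod 116), so k ≡ 81·75 ≡ 43 (mod 116).
x = 49 + 53·43 = 2328.

2328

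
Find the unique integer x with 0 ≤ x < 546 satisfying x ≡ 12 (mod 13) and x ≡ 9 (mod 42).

51

Write x = 12 + 13·k. Then 13·k ≡ 9 − 12 ≡ 39 (mod 42).
Need 13⁻¹ mod 42. Extended Euclid on (42, 13):
42 = 3×13 + 3
13 = 4×3 + 1
3 = 3×1 + 0
Back-substitute:
1 = 13 − 4·3
1 = −4·42 + 13·13
13⁻¹ ≡ 13 (mod 42), so k ≡ 13·39 ≡ 3 (mod 42).
x = 12 + 13·3 = 51.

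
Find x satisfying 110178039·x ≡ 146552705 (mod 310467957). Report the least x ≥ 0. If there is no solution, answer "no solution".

no solution

gcd(110178039, 310467957):
310467957 = 2*110178039 + 90111879
110178039 = 1*90111879 + 20066160
90111879 = 4*20066160 + 9847239
20066160 = 2*9847239 + 371682
9847239 = 26*371682 + 183507
371682 = 2*183507 + 4668
183507 = 39*4668 + 1455
4668 = 3*1455 + 303
1455 = 4*303 + 243
303 = 1*243 + 60
243 = 4*60 + 3
60 = 20*3 + 0
gcd = 3, but 3 ∤ 146552705, so the congruence has no solution.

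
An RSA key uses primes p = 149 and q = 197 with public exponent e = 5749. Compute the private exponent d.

φ(n) = (p−1)(q−1) = 148·196 = 29008.
Need d with 5749·d ≡ 1 (mod 29008). Apply the extended Euclidean algorithm:
29008 = 5×5749 + 263
5749 = 21×263 + 226
263 = 1×226 + 37
226 = 6×37 + 4
37 = 9×4 + 1
4 = 4×1 + 0
Back-substitute:
1 = 37 − 9·4
1 = −9·226 + 55·37
1 = 55·263 − 64·226
1 = −64·5749 + 1399·263
1 = 1399·29008 − 7059·5749
So 5749·(-7059) ≡ 1 (mod 29008), hence d ≡ -7059 ≡ 21949 (mod 29008).

21949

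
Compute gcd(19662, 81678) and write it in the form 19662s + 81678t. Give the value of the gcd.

Euclidean algorithm:
81678 = 4×19662 + 3030
19662 = 6×3030 + 1482
3030 = 2×1482 + 66
1482 = 22×66 + 30
66 = 2×30 + 6
30 = 5×6 + 0
gcd(19662, 81678) = 6.
Working backward:
6 = 66 − 2·30
6 = −2·1482 + 45·66
6 = 45·3030 − 92·1482
6 = −92·19662 + 597·3030
6 = 597·81678 − 2480·19662
So 6 = (597)·81678 + (-2480)·19662.

6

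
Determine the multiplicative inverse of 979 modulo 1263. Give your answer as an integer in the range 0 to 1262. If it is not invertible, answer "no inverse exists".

Apply the Euclidean algorithm to 1263 and 979:
1263 = 1×979 + 284
979 = 3×284 + 127
284 = 2×127 + 30
127 = 4×30 + 7
30 = 4×7 + 2
7 = 3×2 + 1
2 = 2×1 + 0
The gcd is 1. Working backward:
1 = 7 − 3·2
1 = −3·30 + 13·7
1 = 13·127 − 55·30
1 = −55·284 + 123·127
1 = 123·979 − 424·284
1 = −424·1263 + 547·979
So 979·547 ≡ 1 (mod 1263).

547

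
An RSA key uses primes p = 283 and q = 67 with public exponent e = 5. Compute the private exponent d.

φ(n) = (p−1)(q−1) = 282·66 = 18612.
Need d with 5·d ≡ 1 (mod 18612). Apply the extended Euclidean algorithm:
18612 = 3722·5 + 2
5 = 2·2 + 1
2 = 2·1 + 0
Back-substitute:
1 = 5 − 2·2
1 = −2·18612 + 7445·5
So 5·7445 ≡ 1 (mod 18612), hence d = 7445.

7445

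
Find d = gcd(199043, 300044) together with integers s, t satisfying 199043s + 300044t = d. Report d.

1

Euclidean algorithm:
300044 = 1×199043 + 101001
199043 = 1×101001 + 98042
101001 = 1×98042 + 2959
98042 = 33×2959 + 395
2959 = 7×395 + 194
395 = 2×194 + 7
194 = 27×7 + 5
7 = 1×5 + 2
5 = 2×2 + 1
2 = 2×1 + 0
gcd(199043, 300044) = 1.
Express as a combination:
1 = 5 − 2·2
1 = −2·7 + 3·5
1 = 3·194 − 83·7
1 = −83·395 + 169·194
1 = 169·2959 − 1266·395
1 = −1266·98042 + 41947·2959
1 = 41947·101001 − 43213·98042
1 = −43213·199043 + 85160·101001
1 = 85160·300044 − 128373·199043
So 1 = (85160)·300044 + (-128373)·199043.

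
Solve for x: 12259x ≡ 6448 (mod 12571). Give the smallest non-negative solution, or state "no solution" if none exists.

624

First find gcd(12259, 12571):
12571 = 1*12259 + 312
12259 = 39*312 + 91
312 = 3*91 + 39
91 = 2*39 + 13
39 = 3*13 + 0
gcd = 13 and 13 | 6448, so solutions exist. Divide through by 13: 943x ≡ 496 (mod 967).
Now find 943⁻¹ mod 967:
967 = 1*943 + 24
943 = 39*24 + 7
24 = 3*7 + 3
7 = 2*3 + 1
3 = 3*1 + 0
Back-substitute:
1 = 7 − 2·3
1 = −2·24 + 7·7
1 = 7·943 − 275·24
1 = −275·967 + 282·943
So 943⁻¹ ≡ 282 (mod 967).
Then x ≡ 282·496 ≡ 624 (mod 967); the smallest non-negative solution is x = 624.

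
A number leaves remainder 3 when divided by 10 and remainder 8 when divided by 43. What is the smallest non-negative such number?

Write x = 3 + 10·k. Then 10·k ≡ 8 − 3 ≡ 5 (mod 43).
Need 10⁻¹ mod 43. Extended Euclid on (43, 10):
43 = 4·10 + 3
10 = 3·3 + 1
3 = 3·1 + 0
Back-substitute:
1 = 10 − 3·3
1 = −3·43 + 13·10
10⁻¹ ≡ 13 (mod 43), so k ≡ 13·5 ≡ 22 (mod 43).
x = 3 + 10·22 = 223.

223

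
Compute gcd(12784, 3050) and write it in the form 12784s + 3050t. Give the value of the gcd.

Repeated division:
12784 = 4*3050 + 584
3050 = 5*584 + 130
584 = 4*130 + 64
130 = 2*64 + 2
64 = 32*2 + 0
gcd(12784, 3050) = 2.
Working backward:
2 = 130 − 2·64
2 = −2·584 + 9·130
2 = 9·3050 − 47·584
2 = −47·12784 + 197·3050
So 2 = (-47)·12784 + (197)·3050.

2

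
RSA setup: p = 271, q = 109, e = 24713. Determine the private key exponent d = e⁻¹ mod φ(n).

φ(n) = (p−1)(q−1) = 270·108 = 29160.
Need d with 24713·d ≡ 1 (mod 29160). Apply the extended Euclidean algorithm:
29160 = 1*24713 + 4447
24713 = 5*4447 + 2478
4447 = 1*2478 + 1969
2478 = 1*1969 + 509
1969 = 3*509 + 442
509 = 1*442 + 67
442 = 6*67 + 40
67 = 1*40 + 27
40 = 1*27 + 13
27 = 2*13 + 1
13 = 13*1 + 0
Back-substitute:
1 = 27 − 2·13
1 = −2·40 + 3·27
1 = 3·67 − 5·40
1 = −5·442 + 33·67
1 = 33·509 − 38·442
1 = −38·1969 + 147·509
1 = 147·2478 − 185·1969
1 = −185·4447 + 332·2478
1 = 332·24713 − 1845·4447
1 = −1845·29160 + 2177·24713
So 24713·2177 ≡ 1 (mod 29160), hence d = 2177.

2177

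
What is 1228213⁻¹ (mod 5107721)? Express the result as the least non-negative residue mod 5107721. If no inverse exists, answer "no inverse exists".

gcd(5107721, 1228213) by repeated division:
5107721 = 4·1228213 + 194869
1228213 = 6·194869 + 58999
194869 = 3·58999 + 17872
58999 = 3·17872 + 5383
17872 = 3·5383 + 1723
5383 = 3·1723 + 214
1723 = 8·214 + 11
214 = 19·11 + 5
11 = 2·5 + 1
5 = 5·1 + 0
The gcd is 1. Working backward:
1 = 11 − 2·5
1 = −2·214 + 39·11
1 = 39·1723 − 314·214
1 = −314·5383 + 981·1723
1 = 981·17872 − 3257·5383
1 = −3257·58999 + 10752·17872
1 = 10752·194869 − 35513·58999
1 = −35513·1228213 + 223830·194869
1 = 223830·5107721 − 930833·1228213
So 1228213·(-930833) ≡ 1 (mod 5107721), and -930833 ≡ 4176888 (mod 5107721).

4176888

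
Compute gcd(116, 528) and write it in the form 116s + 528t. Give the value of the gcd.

Apply Euclid's algorithm to 528 and 116:
528 = 4×116 + 64
116 = 1×64 + 52
64 = 1×52 + 12
52 = 4×12 + 4
12 = 3×4 + 0
gcd(116, 528) = 4.
Working backward:
4 = 52 − 4·12
4 = −4·64 + 5·52
4 = 5·116 − 9·64
4 = −9·528 + 41·116
So 4 = (-9)·528 + (41)·116.

4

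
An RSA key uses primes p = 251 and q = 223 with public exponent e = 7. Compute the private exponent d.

φ(n) = (p−1)(q−1) = 250·222 = 55500.
Need d with 7·d ≡ 1 (mod 55500). Apply the extended Euclidean algorithm:
55500 = 7928·7 + 4
7 = 1·4 + 3
4 = 1·3 + 1
3 = 3·1 + 0
Back-substitute:
1 = 4 − 3
1 = −7 + 2·4
1 = 2·55500 − 15857·7
So 7·(-15857) ≡ 1 (mod 55500), hence d ≡ -15857 ≡ 39643 (mod 55500).

39643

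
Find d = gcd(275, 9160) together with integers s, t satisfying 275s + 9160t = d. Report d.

Repeated division:
9160 = 33×275 + 85
275 = 3×85 + 20
85 = 4×20 + 5
20 = 4×5 + 0
gcd(275, 9160) = 5.
Back-substituting:
5 = 85 − 4·20
5 = −4·275 + 13·85
5 = 13·9160 − 433·275
So 5 = (13)·9160 + (-433)·275.

5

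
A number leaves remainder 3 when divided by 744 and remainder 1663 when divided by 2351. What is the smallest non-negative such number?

1365243

Write x = 3 + 744·k. Then 744·k ≡ 1663 − 3 ≡ 1660 (mod 2351).
Need 744⁻¹ mod 2351. Extended Euclid on (2351, 744):
2351 = 3·744 + 119
744 = 6·119 + 30
119 = 3·30 + 29
30 = 1·29 + 1
29 = 29·1 + 0
Back-substitute:
1 = 30 − 29
1 = −119 + 4·30
1 = 4·744 − 25·119
1 = −25·2351 + 79·744
744⁻¹ ≡ 79 (mod 2351), so k ≡ 79·1660 ≡ 1835 (mod 2351).
x = 3 + 744·1835 = 1365243.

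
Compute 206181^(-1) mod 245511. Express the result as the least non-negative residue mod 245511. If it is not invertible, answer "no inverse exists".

no inverse exists

Compute gcd(206181, 245511):
245511 = 1×206181 + 39330
206181 = 5×39330 + 9531
39330 = 4×9531 + 1206
9531 = 7×1206 + 1089
1206 = 1×1089 + 117
1089 = 9×117 + 36
117 = 3×36 + 9
36 = 4×9 + 0
gcd(206181, 245511) = 9 ≠ 1, so 206181 has no multiplicative inverse modulo 245511.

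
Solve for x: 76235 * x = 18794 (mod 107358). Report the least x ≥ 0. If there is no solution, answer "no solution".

20986

First find gcd(76235, 107358):
107358 = 1·76235 + 31123
76235 = 2·31123 + 13989
31123 = 2·13989 + 3145
13989 = 4·3145 + 1409
3145 = 2·1409 + 327
1409 = 4·327 + 101
327 = 3·101 + 24
101 = 4·24 + 5
24 = 4·5 + 4
5 = 1·4 + 1
4 = 4·1 + 0
gcd = 1, so a unique solution mod 107358 exists.
Back-substitute for the Bézout coefficients:
1 = 5 − 4
1 = −24 + 5·5
1 = 5·101 − 21·24
1 = −21·327 + 68·101
1 = 68·1409 − 293·327
1 = −293·3145 + 654·1409
1 = 654·13989 − 2909·3145
1 = −2909·31123 + 6472·13989
1 = 6472·76235 − 15853·31123
1 = −15853·107358 + 22325·76235
So 76235·(22325) ≡ 1 (mod 107358), giving 76235⁻¹ ≡ 22325.
x ≡ 76235⁻¹·18794 ≡ 22325·18794 ≡ 20986 (mod 107358).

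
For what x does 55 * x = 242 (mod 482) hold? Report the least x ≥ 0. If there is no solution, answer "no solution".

390

First find gcd(55, 482):
482 = 8×55 + 42
55 = 1×42 + 13
42 = 3×13 + 3
13 = 4×3 + 1
3 = 3×1 + 0
gcd = 1, so a unique solution mod 482 exists.
Back-substitute for the Bézout coefficients:
1 = 13 − 4·3
1 = −4·42 + 13·13
1 = 13·55 − 17·42
1 = −17·482 + 149·55
So 55·(149) ≡ 1 (mod 482), giving 55⁻¹ ≡ 149.
x ≡ 55⁻¹·242 ≡ 149·242 ≡ 390 (mod 482).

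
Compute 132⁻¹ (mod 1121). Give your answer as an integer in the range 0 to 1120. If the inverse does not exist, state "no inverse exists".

569

Extended Euclidean algorithm:
1121 = 8·132 + 65
132 = 2·65 + 2
65 = 32·2 + 1
2 = 2·1 + 0
Since gcd(132, 1121) = 1, back-substitute to write 1 as a combination:
1 = 65 − 32·2
1 = −32·132 + 65·65
1 = 65·1121 − 552·132
Thus 132·(-552) ≡ 1 (mod 1121); reducing, -552 mod 1121 = 569.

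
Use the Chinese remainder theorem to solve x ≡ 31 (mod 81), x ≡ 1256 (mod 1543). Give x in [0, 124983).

Write x = 31 + 81·k. Then 81·k ≡ 1256 − 31 ≡ 1225 (mod 1543).
Need 81⁻¹ mod 1543. Extended Euclid on (1543, 81):
1543 = 19·81 + 4
81 = 20·4 + 1
4 = 4·1 + 0
Back-substitute:
1 = 81 − 20·4
1 = −20·1543 + 381·81
81⁻¹ ≡ 381 (mod 1543), so k ≡ 381·1225 ≡ 739 (mod 1543).
x = 31 + 81·739 = 59890.

59890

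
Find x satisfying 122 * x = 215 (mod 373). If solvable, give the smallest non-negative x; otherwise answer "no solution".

121

First find gcd(122, 373):
373 = 3·122 + 7
122 = 17·7 + 3
7 = 2·3 + 1
3 = 3·1 + 0
gcd = 1, so a unique solution mod 373 exists.
Back-substitute for the Bézout coefficients:
1 = 7 − 2·3
1 = −2·122 + 35·7
1 = 35·373 − 107·122
So 122·(-107) ≡ 1 (mod 373), giving 122⁻¹ ≡ 266.
x ≡ 122⁻¹·215 ≡ 266·215 ≡ 121 (mod 373).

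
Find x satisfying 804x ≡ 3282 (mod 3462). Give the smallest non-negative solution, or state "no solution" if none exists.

17

First find gcd(804, 3462):
3462 = 4*804 + 246
804 = 3*246 + 66
246 = 3*66 + 48
66 = 1*48 + 18
48 = 2*18 + 12
18 = 1*12 + 6
12 = 2*6 + 0
gcd = 6 and 6 | 3282, so solutions exist. Divide through by 6: 134x ≡ 547 (mod 577).
Now find 134⁻¹ mod 577:
577 = 4×134 + 41
134 = 3×41 + 11
41 = 3×11 + 8
11 = 1×8 + 3
8 = 2×3 + 2
3 = 1×2 + 1
2 = 2×1 + 0
Back-substitute:
1 = 3 − 2
1 = −8 + 3·3
1 = 3·11 − 4·8
1 = −4·41 + 15·11
1 = 15·134 − 49·41
1 = −49·577 + 211·134
So 134⁻¹ ≡ 211 (mod 577).
Then x ≡ 211·547 ≡ 17 (mod 577); the smallest non-negative solution is x = 17.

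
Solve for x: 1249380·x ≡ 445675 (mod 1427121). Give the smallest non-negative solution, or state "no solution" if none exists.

gcd(1249380, 1427121):
1427121 = 1·1249380 + 177741
1249380 = 7·177741 + 5193
177741 = 34·5193 + 1179
5193 = 4·1179 + 477
1179 = 2·477 + 225
477 = 2·225 + 27
225 = 8·27 + 9
27 = 3·9 + 0
gcd = 9, but 9 ∤ 445675, so the congruence has no solution.

no solution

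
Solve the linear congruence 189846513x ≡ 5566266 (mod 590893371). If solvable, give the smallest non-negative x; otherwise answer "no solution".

63813056

First find gcd(189846513, 590893371):
590893371 = 3×189846513 + 21353832
189846513 = 8×21353832 + 19015857
21353832 = 1×19015857 + 2337975
19015857 = 8×2337975 + 312057
2337975 = 7×312057 + 153576
312057 = 2×153576 + 4905
153576 = 31×4905 + 1521
4905 = 3×1521 + 342
1521 = 4×342 + 153
342 = 2×153 + 36
153 = 4×36 + 9
36 = 4×9 + 0
gcd = 9 and 9 | 5566266, so solutions exist. Divide through by 9: 21094057x ≡ 618474 (mod 65654819).
Now find 21094057⁻¹ mod 65654819:
65654819 = 3×21094057 + 2372648
21094057 = 8×2372648 + 2112873
2372648 = 1×2112873 + 259775
2112873 = 8×259775 + 34673
259775 = 7×34673 + 17064
34673 = 2×17064 + 545
17064 = 31×545 + 169
545 = 3×169 + 38
169 = 4×38 + 17
38 = 2×17 + 4
17 = 4×4 + 1
4 = 4×1 + 0
Back-substitute:
1 = 17 − 4·4
1 = −4·38 + 9·17
1 = 9·169 − 40·38
1 = −40·545 + 129·169
1 = 129·17064 − 4039·545
1 = −4039·34673 + 8207·17064
1 = 8207·259775 − 61488·34673
1 = −61488·2112873 + 500111·259775
1 = 500111·2372648 − 561599·2112873
1 = −561599·21094057 + 4992903·2372648
1 = 4992903·65654819 − 15540308·21094057
So 21094057·(-15540308) ≡ 1 (mod 65654819), i.e. 21094057⁻¹ ≡ 50114511.
Then x ≡ 50114511·618474 ≡ 63813056 (mod 65654819); the smallest non-negative solution is x = 63813056.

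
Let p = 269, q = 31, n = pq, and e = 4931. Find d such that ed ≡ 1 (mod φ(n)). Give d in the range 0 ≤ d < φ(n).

φ(n) = (p−1)(q−1) = 268·30 = 8040.
Need d with 4931·d ≡ 1 (mod 8040). Apply the extended Euclidean algorithm:
8040 = 1·4931 + 3109
4931 = 1·3109 + 1822
3109 = 1·1822 + 1287
1822 = 1·1287 + 535
1287 = 2·535 + 217
535 = 2·217 + 101
217 = 2·101 + 15
101 = 6·15 + 11
15 = 1·11 + 4
11 = 2·4 + 3
4 = 1·3 + 1
3 = 3·1 + 0
Back-substitute:
1 = 4 − 3
1 = −11 + 3·4
1 = 3·15 − 4·11
1 = −4·101 + 27·15
1 = 27·217 − 58·101
1 = −58·535 + 143·217
1 = 143·1287 − 344·535
1 = −344·1822 + 487·1287
1 = 487·3109 − 831·1822
1 = −831·4931 + 1318·3109
1 = 1318·8040 − 2149·4931
So 4931·(-2149) ≡ 1 (mod 8040), hence d ≡ -2149 ≡ 5891 (mod 8040).

5891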